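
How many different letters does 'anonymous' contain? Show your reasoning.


Unique letters in 'anonymous': {a, m, n, o, s, u, y} = 7 distinct letters.

7


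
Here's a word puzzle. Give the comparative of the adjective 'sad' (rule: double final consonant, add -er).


Apply comparative formation (double final consonant, add -er): 'sad' -> 'sadder'.

sadder


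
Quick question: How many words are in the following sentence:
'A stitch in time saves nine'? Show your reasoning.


Split into words: A | stitch | in | time | saves | nine = 6 words.

6


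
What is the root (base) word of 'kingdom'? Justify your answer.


Remove suffix '-dom' from 'kingdom' to get root 'king'.

king


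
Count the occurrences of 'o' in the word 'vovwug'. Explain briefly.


Letter 'o' in 'vovwug': found at position(s) 2 = 1 occurrence(s).

1


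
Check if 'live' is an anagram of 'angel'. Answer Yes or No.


Sorted letters of 'live': 'eilv'
Sorted letters of 'angel': 'aegln'
They do not match.

No


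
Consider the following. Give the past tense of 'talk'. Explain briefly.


Apply rule: Add -ed. 'talk' becomes 'talked'.

talked


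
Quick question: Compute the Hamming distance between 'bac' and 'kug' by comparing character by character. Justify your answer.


Alignment:
Position 1: 'b' vs 'k' = DIFFER
Position 2: 'a' vs 'u' = DIFFER
Position 3: 'c' vs 'g' = DIFFER
Total differences: 3

3


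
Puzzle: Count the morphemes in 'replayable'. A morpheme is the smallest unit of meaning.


Decomposition: re- (prefix) + play (root) + -able (suffix) = 3 morpheme(s)

3 morphemes


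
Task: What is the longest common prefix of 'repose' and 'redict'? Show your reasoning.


Compare from the start: 2 characters match: 're'. Mismatch at position 3: 'p' vs 'd'.

re


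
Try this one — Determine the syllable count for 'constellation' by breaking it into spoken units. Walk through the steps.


Break 'constellation' into syllables: con-stel-la-tion -> con | stel | la | tion = 4 syllables

4 syllables


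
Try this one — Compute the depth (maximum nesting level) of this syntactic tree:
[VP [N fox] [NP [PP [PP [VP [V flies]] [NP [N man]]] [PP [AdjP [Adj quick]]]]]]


Count bracket nesting levels:
'[' at pos 0: depth = 1
'[' at pos 4: depth = 2
'[' at pos 12: depth = 2
'[' at pos 16: depth = 3
'[' at pos 20: depth = 4
'[' at pos 24: depth = 5
'[' at pos 28: depth = 6
'[' at pos 39: depth = 5
'[' at pos 43: depth = 6
'[' at pos 53: depth = 4
'[' at pos 57: depth = 5
'[' at pos 63: depth = 6
Maximum depth reached: 6

6


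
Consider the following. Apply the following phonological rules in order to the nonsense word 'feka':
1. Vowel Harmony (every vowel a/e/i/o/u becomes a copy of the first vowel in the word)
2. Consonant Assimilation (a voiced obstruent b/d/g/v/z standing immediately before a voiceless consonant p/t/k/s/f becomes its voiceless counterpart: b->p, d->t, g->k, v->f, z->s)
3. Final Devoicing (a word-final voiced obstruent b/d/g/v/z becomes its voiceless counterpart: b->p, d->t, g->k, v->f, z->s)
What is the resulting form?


Starting form: 'feka'
Rule 1: Vowel Harmony: all vowels become 'e' (matching first vowel). 'feka' -> 'feke'
Rule 2: Consonant Assimilation: no voiced obstruent (b/d/g/v/z) stands immediately before a voiceless consonant (p/t/k/s/f). No change.
Rule 3: Final Devoicing: the word ends in the vowel 'e', not a consonant. No change.
Final form: 'feke'

feke


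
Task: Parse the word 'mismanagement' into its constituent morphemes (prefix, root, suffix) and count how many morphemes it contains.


Step 1: Identify prefix: 'mis' (meaning: wrongly)
Step 2: Identify root: 'manage'
Step 3: Identify suffix(es): 'ment'
Decomposition: mis- (prefix: wrongly) + manage (root) + -ment (suffix: action/result)
Total morphemes: 3

3 morphemes (mis- (prefix: wrongly) + manage (root) + -ment (suffix: action/result))


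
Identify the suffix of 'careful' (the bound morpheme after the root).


The word 'careful' = 'care' (root) + '-ful' (suffix). The suffix is '-ful'.

ful


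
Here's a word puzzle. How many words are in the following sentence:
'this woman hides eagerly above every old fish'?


Split into words: this | woman | hides | eagerly | above | every | old | fish = 8 words.

8


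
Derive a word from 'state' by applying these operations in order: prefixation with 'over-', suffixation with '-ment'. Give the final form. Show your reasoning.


Step 1: Add prefix 'over-' to 'state' = 'overstate'
Step 2: Add suffix '-ment' to 'overstate' = 'overstatement'

overstatement


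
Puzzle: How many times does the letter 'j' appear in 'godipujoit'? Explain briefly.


Letter 'j' in 'godipujoit': found at position(s) 7 = 1 occurrence(s).

1


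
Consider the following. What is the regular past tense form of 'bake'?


Apply rule: Add -d (word ends in -e). 'bake' becomes 'baked'.

baked


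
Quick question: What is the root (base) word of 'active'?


Remove suffix '-ive' from 'active' to get root 'act'.

act


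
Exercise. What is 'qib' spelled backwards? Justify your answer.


Reverse 'qib' character by character: 'biq'.

biq


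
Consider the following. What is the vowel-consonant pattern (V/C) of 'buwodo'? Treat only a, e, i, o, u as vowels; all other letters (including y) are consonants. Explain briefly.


Letter mapping: b = C, u = V, w = C, o = V, d = C, o = V.

CVCVCV


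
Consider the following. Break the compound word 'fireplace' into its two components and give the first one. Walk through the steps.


Split 'fireplace' into 'fire' + 'place'. The first part is 'fire'.

fire


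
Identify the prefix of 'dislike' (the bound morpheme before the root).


The word 'dislike' = 'dis' (prefix) + 'like' (root). The prefix is 'dis'.

dis


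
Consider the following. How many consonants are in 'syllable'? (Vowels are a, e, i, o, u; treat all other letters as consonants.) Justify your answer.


Consonants in 'syllable': s, y, l, l, b, l = 6 consonants.

6


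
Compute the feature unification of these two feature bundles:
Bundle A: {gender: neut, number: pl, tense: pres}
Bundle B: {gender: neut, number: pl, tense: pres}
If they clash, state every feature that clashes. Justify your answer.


Compare features:
gender: A=neut vs B=neut -> unified: neut
number: A=pl vs B=pl -> unified: pl
tense: A=pres vs B=pres -> unified: pres
No clashes found.

Unified: {gender: neut, number: pl, tense: pres}


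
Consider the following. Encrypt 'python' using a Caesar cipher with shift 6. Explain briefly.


Shift each letter by 6: p -> v, y -> e, t -> z, h -> n, o -> u, n -> t. Result: 'veznut'.

veznut


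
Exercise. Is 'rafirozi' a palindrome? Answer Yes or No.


Forward: 'rafirozi'
Reversed: 'izorifar'
They differ.

No


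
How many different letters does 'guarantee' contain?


Unique letters in 'guarantee': {a, e, g, n, r, t, u} = 7 distinct letters.

7


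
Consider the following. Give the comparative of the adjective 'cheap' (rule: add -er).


Apply comparative formation (add -er): 'cheap' -> 'cheaper'.

cheaper


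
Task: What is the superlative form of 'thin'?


Apply superlative formation (double final consonant, add -est): 'thin' -> 'thinnest'.

thinnest


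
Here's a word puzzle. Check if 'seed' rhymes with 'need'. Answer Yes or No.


Rime (stressed vowel + following sounds) of 'seed': -eed = /iːd/
Rime of 'need': -eed = /iːd/
/iːd/ and /iːd/ are the same ending sound, so the words rhyme.

Yes


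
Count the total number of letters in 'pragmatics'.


Spell out 'pragmatics' and number each letter: p(1), r(2), a(3), g(4), m(5), a(6), t(7), i(8), c(9), s(10). Total: 10 letters.

10


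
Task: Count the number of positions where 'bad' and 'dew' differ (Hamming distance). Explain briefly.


Alignment:
Position 1: 'b' vs 'd' = DIFFER
Position 2: 'a' vs 'e' = DIFFER
Position 3: 'd' vs 'w' = DIFFER
Total differences: 3

3


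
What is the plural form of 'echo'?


Apply rule: Add -es (consonant + o). 'echo' becomes 'echoes'.

echoes


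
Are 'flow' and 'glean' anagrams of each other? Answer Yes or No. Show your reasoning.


Sorted letters of 'flow': 'flow'
Sorted letters of 'glean': 'aegln'
They do not match.

No


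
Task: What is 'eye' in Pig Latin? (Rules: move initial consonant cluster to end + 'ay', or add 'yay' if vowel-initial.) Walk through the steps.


'eye' starts with a vowel, so add 'yay': 'eyeyay'.

eyeyay


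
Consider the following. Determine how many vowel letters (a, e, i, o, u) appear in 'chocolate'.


Vowels in 'chocolate': o, o, a, e = 4 vowels.

4


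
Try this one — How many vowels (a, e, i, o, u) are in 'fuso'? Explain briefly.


Vowels in 'fuso': u, o = 2 vowels.

2


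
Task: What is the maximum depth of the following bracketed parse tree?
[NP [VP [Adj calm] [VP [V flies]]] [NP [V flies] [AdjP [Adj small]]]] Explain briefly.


Count bracket nesting levels:
'[' at pos 0: depth = 1
'[' at pos 4: depth = 2
'[' at pos 8: depth = 3
'[' at pos 19: depth = 3
'[' at pos 23: depth = 4
'[' at pos 35: depth = 2
'[' at pos 39: depth = 3
'[' at pos 49: depth = 3
'[' at pos 55: depth = 4
Maximum depth reached: 4

4


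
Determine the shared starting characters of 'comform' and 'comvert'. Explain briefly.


Compare from the start: 3 characters match: 'com'. Mismatch at position 4: 'f' vs 'v'.

com


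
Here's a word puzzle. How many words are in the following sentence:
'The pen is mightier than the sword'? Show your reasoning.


Split into words: The | pen | is | mightier | than | the | sword = 7 words.

7


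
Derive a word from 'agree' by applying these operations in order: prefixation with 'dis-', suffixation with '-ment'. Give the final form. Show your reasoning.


Step 1: Add prefix 'dis-' to 'agree' = 'disagree'
Step 2: Add suffix '-ment' to 'disagree' = 'disagreement'

disagreement


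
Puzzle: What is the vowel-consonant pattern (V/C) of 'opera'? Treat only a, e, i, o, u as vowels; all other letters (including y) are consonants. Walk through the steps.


Letter mapping: o = V, p = C, e = V, r = C, a = V.

VCVCV


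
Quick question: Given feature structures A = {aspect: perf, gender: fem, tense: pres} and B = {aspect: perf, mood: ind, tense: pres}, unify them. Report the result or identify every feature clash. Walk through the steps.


Compare features:
aspect: A=perf vs B=perf -> unified: perf
gender: A=fem vs B=_ -> unified: fem
mood: A=_ vs B=ind -> unified: ind
tense: A=pres vs B=pres -> unified: pres
No clashes found.

Unified: {aspect: perf, gender: fem, mood: ind, tense: pres}


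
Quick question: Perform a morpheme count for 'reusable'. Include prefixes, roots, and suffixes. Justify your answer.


Decomposition: re- (prefix) + use (root) + -able (suffix) = 3 morpheme(s)

3 morphemes


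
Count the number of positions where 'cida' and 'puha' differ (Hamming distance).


Alignment:
Position 1: 'c' vs 'p' = DIFFER
Position 2: 'i' vs 'u' = DIFFER
Position 3: 'd' vs 'h' = DIFFER
Position 4: 'a' vs 'a' = match
Total differences: 3

3


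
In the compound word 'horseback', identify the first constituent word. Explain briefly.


Split 'horseback' into 'horse' + 'back'. The first part is 'horse'.

horse


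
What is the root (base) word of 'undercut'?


Remove prefix 'under' from 'undercut' to get root 'cut'.

cut


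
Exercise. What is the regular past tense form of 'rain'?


Apply rule: Add -ed. 'rain' becomes 'rained'.

rained


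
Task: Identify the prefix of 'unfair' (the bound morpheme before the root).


The word 'unfair' = 'un' (prefix) + 'fair' (root). The prefix is 'un'.

un


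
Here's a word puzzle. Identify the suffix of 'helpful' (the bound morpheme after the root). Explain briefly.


The word 'helpful' = 'help' (root) + '-ful' (suffix). The suffix is '-ful'.

ful


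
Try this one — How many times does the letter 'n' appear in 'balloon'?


Letter 'n' in 'balloon': found at position(s) 7 = 1 occurrence(s).

1


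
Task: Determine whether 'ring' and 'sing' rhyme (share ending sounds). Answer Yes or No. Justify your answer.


Rime (stressed vowel + following sounds) of 'ring': -ing = /ɪŋ/
Rime of 'sing': -ing = /ɪŋ/
/ɪŋ/ and /ɪŋ/ are the same ending sound, so the words rhyme.

Yes


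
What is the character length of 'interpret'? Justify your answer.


Spell out 'interpret' and number each letter: i(1), n(2), t(3), e(4), r(5), p(6), r(7), e(8), t(9). Total: 9 letters.

9


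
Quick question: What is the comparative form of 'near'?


Apply comparative formation (add -er): 'near' -> 'nearer'.

nearer


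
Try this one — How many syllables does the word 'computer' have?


Break 'computer' into syllables: com-pu-ter -> com | pu | ter = 3 syllables

3 syllables


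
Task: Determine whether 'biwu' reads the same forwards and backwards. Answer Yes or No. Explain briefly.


Forward: 'biwu'
Reversed: 'uwib'
They differ.

No


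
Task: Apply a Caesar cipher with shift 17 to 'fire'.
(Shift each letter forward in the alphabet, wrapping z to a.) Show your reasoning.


Shift each letter by 17: f -> w, i -> z, r -> i, e -> v. Result: 'wziv'.

wziv


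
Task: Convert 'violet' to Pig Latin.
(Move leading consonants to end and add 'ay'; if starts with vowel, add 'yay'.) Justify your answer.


'violet': move consonant cluster 'v' to end and add 'ay': 'ioletvay'.

ioletvay


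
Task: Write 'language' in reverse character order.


Reverse 'language' character by character: 'egaugnal'.

egaugnal


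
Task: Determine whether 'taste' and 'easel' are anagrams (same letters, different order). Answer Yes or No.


Sorted letters of 'taste': 'aestt'
Sorted letters of 'easel': 'aeels'
They do not match.

No


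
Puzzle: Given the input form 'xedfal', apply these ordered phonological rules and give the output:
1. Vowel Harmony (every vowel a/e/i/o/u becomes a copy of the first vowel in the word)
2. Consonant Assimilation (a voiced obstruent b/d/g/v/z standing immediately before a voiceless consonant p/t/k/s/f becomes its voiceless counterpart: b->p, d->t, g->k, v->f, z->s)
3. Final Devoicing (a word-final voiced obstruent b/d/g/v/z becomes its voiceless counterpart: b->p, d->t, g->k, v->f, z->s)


Starting form: 'xedfal'
Rule 1: Vowel Harmony: all vowels become 'e' (matching first vowel). 'xedfal' -> 'xedfel'
Rule 2: Consonant Assimilation: voiced obstruent before voiceless consonant becomes voiceless ('df' -> 'tf'). 'xedfel' -> 'xetfel'
Rule 3: Final Devoicing: final consonant 'l' is not one of the voiced obstruents b/d/g/v/z. No change.
Final form: 'xetfel'

xetfel


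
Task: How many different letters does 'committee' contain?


Unique letters in 'committee': {c, e, i, m, o, t} = 6 distinct letters.

6


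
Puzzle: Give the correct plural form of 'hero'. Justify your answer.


Apply rule: Add -es (consonant + o). 'hero' becomes 'heroes'.

heroes


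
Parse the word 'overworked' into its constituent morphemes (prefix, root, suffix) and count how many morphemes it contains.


Step 1: Identify prefix: 'over' (meaning: excessively)
Step 2: Identify root: 'work'
Step 3: Identify suffix(es): 'ed'
Decomposition: over- (prefix: excessively) + work (root) + -ed (suffix: past)
Total morphemes: 3

3 morphemes (over- (prefix: excessively) + work (root) + -ed (suffix: past))


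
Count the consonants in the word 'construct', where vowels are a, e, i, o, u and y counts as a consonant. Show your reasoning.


Consonants in 'construct': c, n, s, t, r, c, t = 7 consonants.

7


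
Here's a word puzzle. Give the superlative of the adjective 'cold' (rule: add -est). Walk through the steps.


Apply superlative formation (add -est): 'cold' -> 'coldest'.

coldest


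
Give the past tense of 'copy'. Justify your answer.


Apply rule: Change -y to -ied. 'copy' becomes 'copied'.

copied


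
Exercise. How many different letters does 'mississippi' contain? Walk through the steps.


Unique letters in 'mississippi': {i, m, p, s} = 4 distinct letters.

4


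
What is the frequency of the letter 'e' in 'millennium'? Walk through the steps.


Letter 'e' in 'millennium': found at position(s) 5 = 1 occurrence(s).

1


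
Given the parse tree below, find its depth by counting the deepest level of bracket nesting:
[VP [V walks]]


Count bracket nesting levels:
'[' at pos 0: depth = 1
'[' at pos 4: depth = 2
Maximum depth reached: 2

2


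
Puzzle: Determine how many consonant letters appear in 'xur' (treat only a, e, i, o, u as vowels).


Consonants in 'xur': x, r = 2 consonants.

2


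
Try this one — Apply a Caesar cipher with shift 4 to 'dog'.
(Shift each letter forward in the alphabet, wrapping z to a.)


Shift each letter by 4: d -> h, o -> s, g -> k. Result: 'hsk'.

hsk


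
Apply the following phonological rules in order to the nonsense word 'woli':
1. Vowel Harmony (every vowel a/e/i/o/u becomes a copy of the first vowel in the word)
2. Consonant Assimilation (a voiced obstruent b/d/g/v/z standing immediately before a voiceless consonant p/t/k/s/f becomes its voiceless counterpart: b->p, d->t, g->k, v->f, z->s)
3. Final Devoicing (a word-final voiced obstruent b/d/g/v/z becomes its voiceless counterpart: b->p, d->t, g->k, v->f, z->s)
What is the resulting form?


Starting form: 'woli'
Rule 1: Vowel Harmony: all vowels become 'o' (matching first vowel). 'woli' -> 'wolo'
Rule 2: Consonant Assimilation: no voiced obstruent (b/d/g/v/z) stands immediately before a voiceless consonant (p/t/k/s/f). No change.
Rule 3: Final Devoicing: the word ends in the vowel 'o', not a consonant. No change.
Final form: 'wolo'

wolo


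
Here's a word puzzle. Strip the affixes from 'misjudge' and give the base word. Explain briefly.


Remove prefix 'mis' from 'misjudge' to get root 'judge'.

judge


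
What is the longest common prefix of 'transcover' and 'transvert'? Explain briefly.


Compare from the start: 5 characters match: 'trans'. Mismatch at position 6: 'c' vs 'v'.

trans


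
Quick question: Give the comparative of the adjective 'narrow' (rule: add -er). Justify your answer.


Apply comparative formation (add -er): 'narrow' -> 'narrower'.

narrower


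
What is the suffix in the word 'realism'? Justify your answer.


The word 'realism' = 'real' (root) + '-ism' (suffix). The suffix is '-ism'.

ism


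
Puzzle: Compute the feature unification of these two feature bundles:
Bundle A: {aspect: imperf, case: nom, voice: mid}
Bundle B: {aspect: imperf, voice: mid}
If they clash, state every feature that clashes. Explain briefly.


Compare features:
aspect: A=imperf vs B=imperf -> unified: imperf
case: A=nom vs B=_ -> unified: nom
voice: A=mid vs B=mid -> unified: mid
No clashes found.

Unified: {aspect: imperf, case: nom, voice: mid}


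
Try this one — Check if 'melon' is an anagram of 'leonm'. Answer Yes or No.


Sorted letters of 'melon': 'elmno'
Sorted letters of 'leonm': 'elmno'
They match.

Yes


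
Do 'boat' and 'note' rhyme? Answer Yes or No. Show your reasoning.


Rime (stressed vowel + following sounds) of 'boat': -oat = /oʊt/
Rime of 'note': -ote = /oʊt/
/oʊt/ and /oʊt/ are the same ending sound, so the words rhyme.

Yes


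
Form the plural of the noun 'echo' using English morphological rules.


Apply rule: Add -es (consonant + o). 'echo' becomes 'echoes'.

echoes


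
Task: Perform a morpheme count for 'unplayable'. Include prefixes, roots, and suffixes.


Decomposition: un- (prefix) + play (root) + -able (suffix) = 3 morpheme(s)

3 morphemes


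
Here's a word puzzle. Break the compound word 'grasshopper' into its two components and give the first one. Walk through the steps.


Split 'grasshopper' into 'grass' + 'hopper'. The first part is 'grass'.

grass


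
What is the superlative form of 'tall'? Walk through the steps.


Apply superlative formation (add -est): 'tall' -> 'tallest'.

tallest


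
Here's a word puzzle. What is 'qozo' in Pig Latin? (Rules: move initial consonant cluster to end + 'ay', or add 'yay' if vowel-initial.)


'qozo': move consonant cluster 'q' to end and add 'ay': 'ozoqay'.

ozoqay


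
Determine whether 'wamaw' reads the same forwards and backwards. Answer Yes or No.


Forward: 'wamaw'
Reversed: 'wamaw'
They are identical.

Yes


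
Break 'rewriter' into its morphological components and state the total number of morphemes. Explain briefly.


Step 1: Identify prefix: 're' (meaning: again)
Step 2: Identify root: 'write'
Step 3: Identify suffix(es): 'er'
Decomposition: re- (prefix: again) + write (root) + -er (suffix: one who)
Total morphemes: 3

3 morphemes (re- (prefix: again) + write (root) + -er (suffix: one who))


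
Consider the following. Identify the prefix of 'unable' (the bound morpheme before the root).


The word 'unable' = 'un' (prefix) + 'able' (root). The prefix is 'un'.

un


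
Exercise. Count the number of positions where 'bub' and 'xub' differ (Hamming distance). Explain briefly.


Alignment:
Position 1: 'b' vs 'x' = DIFFER
Position 2: 'u' vs 'u' = match
Position 3: 'b' vs 'b' = match
Total differences: 1

1


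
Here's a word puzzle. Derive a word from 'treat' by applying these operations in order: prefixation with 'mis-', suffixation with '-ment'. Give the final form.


Step 1: Add prefix 'mis-' to 'treat' = 'mistreat'
Step 2: Add suffix '-ment' to 'mistreat' = 'mistreatment'

mistreatment


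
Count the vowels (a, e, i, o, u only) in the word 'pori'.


Vowels in 'pori': o, i = 2 vowels.

2


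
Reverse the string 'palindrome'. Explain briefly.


Reverse 'palindrome' character by character: 'emordnilap'.

emordnilap


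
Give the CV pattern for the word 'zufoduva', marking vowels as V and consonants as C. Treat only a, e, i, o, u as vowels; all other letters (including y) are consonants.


Letter mapping: z = C, u = V, f = C, o = V, d = C, u = V, v = C, a = V.

CVCVCVCV


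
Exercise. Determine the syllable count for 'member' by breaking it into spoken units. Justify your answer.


Break 'member' into syllables: mem-ber -> mem | ber = 2 syllables

2 syllables


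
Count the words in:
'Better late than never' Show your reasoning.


Split into words: Better | late | than | never = 4 words.

4


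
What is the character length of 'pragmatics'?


Spell out 'pragmatics' and number each letter: p(1), r(2), a(3), g(4), m(5), a(6), t(7), i(8), c(9), s(10). Total: 10 letters.

10


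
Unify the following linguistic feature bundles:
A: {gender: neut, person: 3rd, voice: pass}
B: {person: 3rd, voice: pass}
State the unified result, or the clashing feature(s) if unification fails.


Compare features:
gender: A=neut vs B=_ -> unified: neut
person: A=3rd vs B=3rd -> unified: 3rd
voice: A=pass vs B=pass -> unified: pass
No clashes found.

Unified: {gender: neut, person: 3rd, voice: pass}


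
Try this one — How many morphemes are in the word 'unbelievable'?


Decomposition: un- (prefix) + believe (root) + -able (suffix) = 3 morpheme(s)

3 morphemes


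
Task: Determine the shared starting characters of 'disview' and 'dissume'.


Compare from the start: 3 characters match: 'dis'. Mismatch at position 4: 'v' vs 's'.

dis


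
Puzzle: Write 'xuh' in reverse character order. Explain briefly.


Reverse 'xuh' character by character: 'hux'.

hux


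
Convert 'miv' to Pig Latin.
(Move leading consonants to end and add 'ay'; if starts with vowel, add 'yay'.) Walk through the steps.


'miv': move consonant cluster 'm' to end and add 'ay': 'ivmay'.

ivmay


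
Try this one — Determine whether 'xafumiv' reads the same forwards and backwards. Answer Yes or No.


Forward: 'xafumiv'
Reversed: 'vimufax'
They differ.

No


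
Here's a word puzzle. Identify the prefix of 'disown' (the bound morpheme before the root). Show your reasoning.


The word 'disown' = 'dis' (prefix) + 'own' (root). The prefix is 'dis'.

dis


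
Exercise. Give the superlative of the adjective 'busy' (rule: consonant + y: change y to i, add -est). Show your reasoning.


Apply superlative formation (consonant + y: change y to i, add -est): 'busy' -> 'busiest'.

busiest


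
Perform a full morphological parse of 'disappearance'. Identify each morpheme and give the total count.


Step 1: Identify prefix: 'dis' (meaning: not/apart)
Step 2: Identify root: 'appear'
Step 3: Identify suffix(es): 'ance'
Decomposition: dis- (prefix: not/apart) + appear (root) + -ance (suffix: state/act)
Total morphemes: 3

3 morphemes (dis- (prefix: not/apart) + appear (root) + -ance (suffix: state/act))


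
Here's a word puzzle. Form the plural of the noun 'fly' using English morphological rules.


Apply rule: Change -y to -ies (consonant + y). 'fly' becomes 'flies'.

flies


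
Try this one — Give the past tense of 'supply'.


Apply rule: Change -y to -ied. 'supply' becomes 'supplied'.

supplied


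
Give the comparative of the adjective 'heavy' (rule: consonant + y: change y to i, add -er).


Apply comparative formation (consonant + y: change y to i, add -er): 'heavy' -> 'heavier'.

heavier


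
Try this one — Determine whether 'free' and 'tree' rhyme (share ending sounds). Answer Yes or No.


Rime (stressed vowel + following sounds) of 'free': -ee = /iː/
Rime of 'tree': -ee = /iː/
/iː/ and /iː/ are the same ending sound, so the words rhyme.

Yes


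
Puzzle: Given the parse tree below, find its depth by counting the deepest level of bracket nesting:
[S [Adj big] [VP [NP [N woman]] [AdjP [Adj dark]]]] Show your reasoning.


Count bracket nesting levels:
'[' at pos 0: depth = 1
'[' at pos 3: depth = 2
'[' at pos 13: depth = 2
'[' at pos 17: depth = 3
'[' at pos 21: depth = 4
'[' at pos 32: depth = 3
'[' at pos 38: depth = 4
Maximum depth reached: 4

4


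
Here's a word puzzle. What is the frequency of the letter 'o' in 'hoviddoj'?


Letter 'o' in 'hoviddoj': found at position(s) 2, 7 = 2 occurrence(s).

2


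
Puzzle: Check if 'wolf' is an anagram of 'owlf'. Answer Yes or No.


Sorted letters of 'wolf': 'flow'
Sorted letters of 'owlf': 'flow'
They match.

Yes


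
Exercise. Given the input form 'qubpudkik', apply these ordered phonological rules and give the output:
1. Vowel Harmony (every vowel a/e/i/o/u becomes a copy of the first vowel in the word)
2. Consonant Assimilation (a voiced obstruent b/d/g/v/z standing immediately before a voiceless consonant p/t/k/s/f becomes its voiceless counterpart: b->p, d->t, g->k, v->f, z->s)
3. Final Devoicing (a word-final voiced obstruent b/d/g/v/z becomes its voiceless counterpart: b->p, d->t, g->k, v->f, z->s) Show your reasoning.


Starting form: 'qubpudkik'
Rule 1: Vowel Harmony: all vowels become 'u' (matching first vowel). 'qubpudkik' -> 'qubpudkuk'
Rule 2: Consonant Assimilation: voiced obstruent before voiceless consonant becomes voiceless ('bp' -> 'pp', 'dk' -> 'tk'). 'qubpudkuk' -> 'qupputkuk'
Rule 3: Final Devoicing: final consonant 'k' is not one of the voiced obstruents b/d/g/v/z. No change.
Final form: 'qupputkuk'

qupputkuk


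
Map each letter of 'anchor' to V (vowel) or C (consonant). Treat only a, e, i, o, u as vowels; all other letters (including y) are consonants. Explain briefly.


Letter mapping: a = V, n = C, c = C, h = C, o = V, r = C.

VCCCVC


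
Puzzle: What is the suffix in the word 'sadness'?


The word 'sadness' = 'sad' (root) + '-ness' (suffix). The suffix is '-ness'.

ness


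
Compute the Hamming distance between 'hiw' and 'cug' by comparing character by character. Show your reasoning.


Alignment:
Position 1: 'h' vs 'c' = DIFFER
Position 2: 'i' vs 'u' = DIFFER
Position 3: 'w' vs 'g' = DIFFER
Total differences: 3

3


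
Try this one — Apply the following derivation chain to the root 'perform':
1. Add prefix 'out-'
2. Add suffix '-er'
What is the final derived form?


Step 1: Add prefix 'out-' to 'perform' = 'outperform'
Step 2: Add suffix '-er' to 'outperform' = 'outperformer'

outperformer


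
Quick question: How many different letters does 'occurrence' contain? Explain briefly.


Unique letters in 'occurrence': {c, e, n, o, r, u} = 6 distinct letters.

6


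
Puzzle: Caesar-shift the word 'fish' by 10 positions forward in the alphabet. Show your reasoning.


Shift each letter by 10: f -> p, i -> s, s -> c, h -> r. Result: 'pscr'.

pscr


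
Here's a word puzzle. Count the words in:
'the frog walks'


Split into words: the | frog | walks = 3 words.

3


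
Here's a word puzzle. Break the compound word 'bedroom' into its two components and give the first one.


Split 'bedroom' into 'bed' + 'room'. The first part is 'bed'.

bed


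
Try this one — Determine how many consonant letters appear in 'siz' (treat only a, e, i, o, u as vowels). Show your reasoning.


Consonants in 'siz': s, z = 2 consonants.

2


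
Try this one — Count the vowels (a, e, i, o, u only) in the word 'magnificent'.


Vowels in 'magnificent': a, i, i, e = 4 vowels.

4


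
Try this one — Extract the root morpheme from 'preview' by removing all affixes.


Remove prefix 'pre' from 'preview' to get root 'view'.

view


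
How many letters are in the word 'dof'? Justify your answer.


Spell out 'dof' and number each letter: d(1), o(2), f(3). Total: 3 letters.

3


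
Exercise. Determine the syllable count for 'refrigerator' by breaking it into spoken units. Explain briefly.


Break 'refrigerator' into syllables: re-frig-er-a-tor -> re | frig | er | a | tor = 5 syllables

5 syllables


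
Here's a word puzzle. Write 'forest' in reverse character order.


Reverse 'forest' character by character: 'tserof'.

tserof


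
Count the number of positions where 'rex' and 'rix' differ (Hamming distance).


Alignment:
Position 1: 'r' vs 'r' = match
Position 2: 'e' vs 'i' = DIFFER
Position 3: 'x' vs 'x' = match
Total differences: 1

1


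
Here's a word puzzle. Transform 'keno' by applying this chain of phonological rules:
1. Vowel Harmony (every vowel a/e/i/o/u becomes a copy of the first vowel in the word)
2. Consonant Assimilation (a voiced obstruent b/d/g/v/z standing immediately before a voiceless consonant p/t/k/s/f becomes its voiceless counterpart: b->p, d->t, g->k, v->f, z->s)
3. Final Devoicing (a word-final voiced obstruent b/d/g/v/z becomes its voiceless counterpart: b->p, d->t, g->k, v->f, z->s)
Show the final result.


Starting form: 'keno'
Rule 1: Vowel Harmony: all vowels become 'e' (matching first vowel). 'keno' -> 'kene'
Rule 2: Consonant Assimilation: no voiced obstruent (b/d/g/v/z) stands immediately before a voiceless consonant (p/t/k/s/f). No change.
Rule 3: Final Devoicing: the word ends in the vowel 'e', not a consonant. No change.
Final form: 'kene'

kene


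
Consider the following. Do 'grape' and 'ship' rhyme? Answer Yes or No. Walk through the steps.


Rime (stressed vowel + following sounds) of 'grape': -ape = /eɪp/
Rime of 'ship': -ip = /ɪp/
/eɪp/ and /ɪp/ are different ending sounds, so the words do not rhyme.

No


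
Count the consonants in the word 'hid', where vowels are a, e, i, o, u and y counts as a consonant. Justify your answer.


Consonants in 'hid': h, d = 2 consonants.

2


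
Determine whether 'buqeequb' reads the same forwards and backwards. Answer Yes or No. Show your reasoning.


Forward: 'buqeequb'
Reversed: 'buqeequb'
They are identical.

Yes


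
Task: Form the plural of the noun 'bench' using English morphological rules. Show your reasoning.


Apply rule: Add -es (sibilant/fricative ending). 'bench' becomes 'benches'.

benches


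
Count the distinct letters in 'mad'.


Unique letters in 'mad': {a, d, m} = 3 distinct letters.

3


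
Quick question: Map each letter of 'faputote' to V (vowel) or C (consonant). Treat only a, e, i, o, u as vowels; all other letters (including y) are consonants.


Letter mapping: f = C, a = V, p = C, u = V, t = C, o = V, t = C, e = V.

CVCVCVCV


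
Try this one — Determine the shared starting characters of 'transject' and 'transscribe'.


Compare from the start: 5 characters match: 'trans'. Mismatch at position 6: 'j' vs 's'.

trans


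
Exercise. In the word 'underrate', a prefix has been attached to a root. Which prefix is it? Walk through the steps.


The word 'underrate' = 'under' (prefix) + 'rate' (root). The prefix is 'under'.

under


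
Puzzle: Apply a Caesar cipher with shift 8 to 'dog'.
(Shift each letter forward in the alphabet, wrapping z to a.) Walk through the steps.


Shift each letter by 8: d -> l, o -> w, g -> o. Result: 'lwo'.

lwo


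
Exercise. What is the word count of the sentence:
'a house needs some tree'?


Split into words: a | house | needs | some | tree = 5 words.

5


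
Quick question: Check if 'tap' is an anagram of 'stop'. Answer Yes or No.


Sorted letters of 'tap': 'apt'
Sorted letters of 'stop': 'opst'
They do not match.

No


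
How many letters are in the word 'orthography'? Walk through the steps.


Spell out 'orthography' and number each letter: o(1), r(2), t(3), h(4), o(5), g(6), r(7), a(8), p(9), h(10), y(11). Total: 11 letters.

11


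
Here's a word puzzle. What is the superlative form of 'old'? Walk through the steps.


Apply superlative formation (add -est): 'old' -> 'oldest'.

oldest


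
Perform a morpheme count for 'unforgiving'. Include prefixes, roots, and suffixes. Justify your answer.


Decomposition: un- (prefix) + forgive (root) + -ing (suffix) = 3 morpheme(s)

3 morphemes


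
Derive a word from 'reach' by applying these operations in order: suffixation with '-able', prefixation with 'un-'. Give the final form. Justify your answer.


Step 1: Add suffix '-able' to 'reach' = 'reachable'
Step 2: Add prefix 'un-' to 'reachable' = 'unreachable'

unreachable


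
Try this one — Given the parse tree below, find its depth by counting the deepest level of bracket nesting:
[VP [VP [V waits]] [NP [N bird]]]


Count bracket nesting levels:
'[' at pos 0: depth = 1
'[' at pos 4: depth = 2
'[' at pos 8: depth = 3
'[' at pos 19: depth = 2
'[' at pos 23: depth = 3
Maximum depth reached: 3

3


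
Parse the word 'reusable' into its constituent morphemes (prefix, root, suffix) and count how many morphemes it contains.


Step 1: Identify prefix: 're' (meaning: again)
Step 2: Identify root: 'use'
Step 3: Identify suffix(es): 'able'
Decomposition: re- (prefix: again) + use (root) + -able (suffix: capable of)
Total morphemes: 3

3 morphemes (re- (prefix: again) + use (root) + -able (suffix: capable of))


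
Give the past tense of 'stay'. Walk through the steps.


Apply rule: Add -ed. 'stay' becomes 'stayed'.

stayed


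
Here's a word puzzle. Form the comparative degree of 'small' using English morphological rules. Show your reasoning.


Apply comparative formation (add -er): 'small' -> 'smaller'.

smaller


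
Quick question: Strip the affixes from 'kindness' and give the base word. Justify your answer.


Remove suffix '-ness' from 'kindness' to get root 'kind'.

kind


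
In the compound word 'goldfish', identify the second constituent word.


Split 'goldfish' into 'gold' + 'fish'. The second part is 'fish'.

fish


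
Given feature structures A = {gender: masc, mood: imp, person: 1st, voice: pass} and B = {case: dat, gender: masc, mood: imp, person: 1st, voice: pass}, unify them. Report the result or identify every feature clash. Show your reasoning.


Compare features:
case: A=_ vs B=dat -> unified: dat
gender: A=masc vs B=masc -> unified: masc
mood: A=imp vs B=imp -> unified: imp
person: A=1st vs B=1st -> unified: 1st
voice: A=pass vs B=pass -> unified: pass
No clashes found.

Unified: {case: dat, gender: masc, mood: imp, person: 1st, voice: pass}


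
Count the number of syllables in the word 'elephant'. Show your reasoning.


Break 'elephant' into syllables: el-e-phant -> el | e | phant = 3 syllables

3 syllables


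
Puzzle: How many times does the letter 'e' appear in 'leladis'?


Letter 'e' in 'leladis': found at position(s) 2 = 1 occurrence(s).

1


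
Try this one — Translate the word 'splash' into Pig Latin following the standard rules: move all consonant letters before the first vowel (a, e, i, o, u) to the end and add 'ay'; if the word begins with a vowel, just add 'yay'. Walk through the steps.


'splash': move consonant cluster 'spl' to end and add 'ay': 'ashsplay'.

ashsplay


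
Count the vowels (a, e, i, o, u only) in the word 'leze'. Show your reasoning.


Vowels in 'leze': e, e = 2 vowels.

2


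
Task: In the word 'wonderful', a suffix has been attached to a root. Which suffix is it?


The word 'wonderful' = 'wonder' (root) + '-ful' (suffix). The suffix is '-ful'.

ful


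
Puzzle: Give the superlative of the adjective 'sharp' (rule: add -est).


Apply superlative formation (add -est): 'sharp' -> 'sharpest'.

sharpest


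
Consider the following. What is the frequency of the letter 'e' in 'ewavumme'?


Letter 'e' in 'ewavumme': found at position(s) 1, 8 = 2 occurrence(s).

2


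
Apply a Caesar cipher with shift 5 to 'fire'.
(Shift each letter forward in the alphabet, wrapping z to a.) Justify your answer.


Shift each letter by 5: f -> k, i -> n, r -> w, e -> j. Result: 'knwj'.

knwj


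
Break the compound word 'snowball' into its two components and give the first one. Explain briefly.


Split 'snowball' into 'snow' + 'ball'. The first part is 'snow'.

snow


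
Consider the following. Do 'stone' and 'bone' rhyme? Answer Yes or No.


Rime (stressed vowel + following sounds) of 'stone': -one = /oʊn/
Rime of 'bone': -one = /oʊn/
/oʊn/ and /oʊn/ are the same ending sound, so the words rhyme.

Yes


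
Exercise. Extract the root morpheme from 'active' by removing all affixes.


Remove suffix '-ive' from 'active' to get root 'act'.

act


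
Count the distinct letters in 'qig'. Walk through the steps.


Unique letters in 'qig': {g, i, q} = 3 distinct letters.

3


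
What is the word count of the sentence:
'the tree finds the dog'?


Split into words: the | tree | finds | the | dog = 5 words.

5


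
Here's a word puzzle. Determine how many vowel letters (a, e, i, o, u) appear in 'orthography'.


Vowels in 'orthography': o, o, a = 3 vowels.

3


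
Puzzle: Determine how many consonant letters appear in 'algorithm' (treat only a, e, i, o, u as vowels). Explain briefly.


Consonants in 'algorithm': l, g, r, t, h, m = 6 consonants.

6


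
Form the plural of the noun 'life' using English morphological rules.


Apply rule: Change -fe to -ves. 'life' becomes 'lives'.

lives


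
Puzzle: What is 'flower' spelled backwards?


Reverse 'flower' character by character: 'rewolf'.

rewolf


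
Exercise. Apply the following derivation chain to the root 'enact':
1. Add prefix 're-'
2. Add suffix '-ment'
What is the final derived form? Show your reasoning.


Step 1: Add prefix 're-' to 'enact' = 'reenact'
Step 2: Add suffix '-ment' to 'reenact' = 'reenactment'

reenactment


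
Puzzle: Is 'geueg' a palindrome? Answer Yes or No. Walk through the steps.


Forward: 'geueg'
Reversed: 'geueg'
They are identical.

Yes


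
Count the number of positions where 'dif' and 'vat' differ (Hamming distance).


Alignment:
Position 1: 'd' vs 'v' = DIFFER
Position 2: 'i' vs 'a' = DIFFER
Position 3: 'f' vs 't' = DIFFER
Total differences: 3

3


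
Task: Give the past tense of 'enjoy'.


Apply rule: Add -ed. 'enjoy' becomes 'enjoyed'.

enjoyed
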